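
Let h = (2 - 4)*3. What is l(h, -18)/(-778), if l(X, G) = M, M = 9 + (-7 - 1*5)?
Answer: 3/778 ≈ 0.0038560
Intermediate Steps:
h = -6 (h = -2*3 = -6)
M = -3 (M = 9 + (-7 - 5) = 9 - 12 = -3)
l(X, G) = -3
l(h, -18)/(-778) = -3/(-778) = -3*(-1/778) = 3/778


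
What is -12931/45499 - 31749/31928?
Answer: -1857408719/1452692072 ≈ -1.2786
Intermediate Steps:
-12931/45499 - 31749/31928 = -1857408719/1452692072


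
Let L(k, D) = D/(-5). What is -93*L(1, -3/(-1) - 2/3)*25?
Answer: 1085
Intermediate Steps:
L(k, D) = -D/5 (L(k, D) = D*(-⅕) = -D/5)
-93*L(1, -3/(-1) - 2/3)*25 = -(-93)*(-3/(-1) - 2/3)/5*25 = -(-93)*(-3*(-1) - 2*⅓)/5*25 = -(-93)*(3 - ⅔)/5*25 = -(-93)*7/(5*3)*25 = -93*(-7/15)*25 = (217/5)*25 = 1085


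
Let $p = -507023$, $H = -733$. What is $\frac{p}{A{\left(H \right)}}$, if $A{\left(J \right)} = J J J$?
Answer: $\frac{507023}{393832837} \approx 0.0012874$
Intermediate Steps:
$A{\left(J \right)} = J^{3}$ ($A{\left(J \right)} = J^{2} J = J^{3}$)
$\frac{p}{A{\left(H \right)}} = - \frac{507023}{\left(-733\right)^{3}} = - \frac{507023}{-393832837} = \left(-507023\right) \left(- \frac{1}{393832837}\right) = \frac{507023}{393832837}$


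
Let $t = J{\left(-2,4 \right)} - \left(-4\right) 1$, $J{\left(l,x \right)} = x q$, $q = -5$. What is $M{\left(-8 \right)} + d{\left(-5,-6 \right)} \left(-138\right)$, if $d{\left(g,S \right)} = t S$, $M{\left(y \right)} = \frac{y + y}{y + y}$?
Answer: $-13247$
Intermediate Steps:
$J{\left(l,x \right)} = - 5 x$ ($J{\left(l,x \right)} = x \left(-5\right) = - 5 x$)
$t = -16$ ($t = \left(-5\right) 4 - \left(-4\right) 1 = -20 - -4 = -20 + 4 = -16$)
$M{\left(y \right)} = 1$ ($M{\left(y \right)} = \frac{2 y}{2 y} = 2 y \frac{1}{2 y} = 1$)
$d{\left(g,S \right)} = - 16 S$
$M{\left(-8 \right)} + d{\left(-5,-6 \right)} \left(-138\right) = 1 + \left(-16\right) \left(-6\right) \left(-138\right) = 1 + 96 \left(-138\right) = 1 - 13248 = -13247$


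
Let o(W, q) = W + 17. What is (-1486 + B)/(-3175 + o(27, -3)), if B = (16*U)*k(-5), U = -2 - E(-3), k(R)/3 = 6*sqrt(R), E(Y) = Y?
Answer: 1486/3131 - 288*I*sqrt(5)/3131 ≈ 0.47461 - 0.20568*I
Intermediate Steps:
o(W, q) = 17 + W
k(R) = 18*sqrt(R) (k(R) = 3*(6*sqrt(R)) = 18*sqrt(R))
U = 1 (U = -2 - 1*(-3) = -2 + 3 = 1)
B = 288*I*sqrt(5) (B = (16*1)*(18*sqrt(-5)) = 16*(18*(I*sqrt(5))) = 16*(18*I*sqrt(5)) = 288*I*sqrt(5) ≈ 643.99*I)
(-1486 + B)/(-3175 + o(27, -3)) = (-1486 + 288*I*sqrt(5))/(-3175 + (17 + 27)) = (-1486 + 288*I*sqrt(5))/(-3175 + 44) = (-1486 + 288*I*sqrt(5))/(-3131) = (-1486 + 288*I*sqrt(5))*(-1/3131) = 1486/3131 - 288*I*sqrt(5)/3131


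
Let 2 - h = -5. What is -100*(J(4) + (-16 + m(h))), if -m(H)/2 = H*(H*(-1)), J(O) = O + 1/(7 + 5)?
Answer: -25825/3 ≈ -8608.3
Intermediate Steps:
h = 7 (h = 2 - 1*(-5) = 2 + 5 = 7)
J(O) = 1/12 + O (J(O) = O + 1/12 = 1/12 + O)
m(H) = 2*H**2 (m(H) = -2*H*H*(-1) = -2*H*(-H) = -(-2)*H**2 = 2*H**2)
-100*(J(4) + (-16 + m(h))) = -100*((1/12 + 4) + (-16 + 2*7**2)) = -100*(49/12 + (-16 + 2*49)) = -100*(49/12 + (-16 + 98)) = -100*(49/12 + 82) = -100*1033/12 = -25825/3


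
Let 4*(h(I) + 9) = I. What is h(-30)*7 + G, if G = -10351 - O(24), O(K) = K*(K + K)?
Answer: -23237/2 ≈ -11619.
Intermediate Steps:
h(I) = -9 + I/4
O(K) = 2*K² (O(K) = K*(2*K) = 2*K²)
G = -11503 (G = -10351 - 2*24² = -10351 - 2*576 = -10351 - 1*1152 = -10351 - 1152 = -11503)
h(-30)*7 + G = (-9 + (¼)*(-30))*7 - 11503 = (-9 - 15/2)*7 - 11503 = -33/2*7 - 11503 = -231/2 - 11503 = -23237/2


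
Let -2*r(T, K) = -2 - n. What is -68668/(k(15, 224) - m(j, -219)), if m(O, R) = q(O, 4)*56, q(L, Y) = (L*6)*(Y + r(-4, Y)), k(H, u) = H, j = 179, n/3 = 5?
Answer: 68668/751785 ≈ 0.091340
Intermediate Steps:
n = 15 (n = 3*5 = 15)
r(T, K) = 17/2 (r(T, K) = -(-2 - 1*15)/2 = -(-2 - 15)/2 = -1/2*(-17) = 17/2)
q(L, Y) = 6*L*(17/2 + Y) (q(L, Y) = (L*6)*(Y + 17/2) = (6*L)*(17/2 + Y) = 6*L*(17/2 + Y))
m(O, R) = 4200*O (m(O, R) = (3*O*(17 + 2*4))*56 = (3*O*(17 + 8))*56 = (3*O*25)*56 = (75*O)*56 = 4200*O)
-68668/(k(15, 224) - m(j, -219)) = -68668/(15 - 4200*179) = -68668/(15 - 1*751800) = -68668/(15 - 751800) = -68668/(-751785) = -68668*(-1/751785) = 68668/751785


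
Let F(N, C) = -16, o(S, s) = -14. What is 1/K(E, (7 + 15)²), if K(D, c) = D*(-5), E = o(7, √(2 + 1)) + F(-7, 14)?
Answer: 1/150 ≈ 0.0066667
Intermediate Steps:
E = -30 (E = -14 - 16 = -30)
K(D, c) = -5*D
1/K(E, (7 + 15)²) = 1/(-5*(-30)) = 1/150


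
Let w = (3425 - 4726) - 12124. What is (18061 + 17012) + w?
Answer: 21648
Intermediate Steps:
w = -13425 (w = -1301 - 12124 = -13425)
(18061 + 17012) + w = (18061 + 17012) - 13425 = 35073 - 13425 = 21648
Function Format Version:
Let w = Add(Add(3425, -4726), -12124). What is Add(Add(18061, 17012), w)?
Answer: 21648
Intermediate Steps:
w = -13425 (w = Add(-1301, -12124) = -13425)
Add(Add(18061, 17012), w) = Add(Add(18061, 17012), -13425) = Add(35073, -13425) = 21648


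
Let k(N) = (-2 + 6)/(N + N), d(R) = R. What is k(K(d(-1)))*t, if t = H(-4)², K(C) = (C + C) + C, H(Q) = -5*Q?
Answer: -800/3 ≈ -266.67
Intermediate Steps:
K(C) = 3*C (K(C) = 2*C + C = 3*C)
k(N) = 2/N (k(N) = 4/((2*N)) = 4*(1/(2*N)) = 2/N)
t = 400 (t = (-5*(-4))² = 20² = 400)
k(K(d(-1)))*t = (2/((3*(-1))))*400 = (2/(-3))*400 = (2*(-⅓))*400 = -⅔*400 = -800/3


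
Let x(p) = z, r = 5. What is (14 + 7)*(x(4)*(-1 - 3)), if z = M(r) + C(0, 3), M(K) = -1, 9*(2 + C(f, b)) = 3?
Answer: 224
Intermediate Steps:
C(f, b) = -5/3 (C(f, b) = -2 + (⅑)*3 = -2 + ⅓ = -5/3)
z = -8/3 (z = -1 - 5/3 = -8/3 ≈ -2.6667)
x(p) = -8/3
(14 + 7)*(x(4)*(-1 - 3)) = (14 + 7)*(-8*(-1 - 3)/3) = 21*(-8/3*(-4)) = 21*(32/3) = 224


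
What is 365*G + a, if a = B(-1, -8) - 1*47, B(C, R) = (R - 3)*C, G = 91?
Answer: 33179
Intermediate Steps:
B(C, R) = C*(-3 + R) (B(C, R) = (-3 + R)*C = C*(-3 + R))
a = -36 (a = -(-3 - 8) - 1*47 = -1*(-11) - 47 = 11 - 47 = -36)
365*G + a = 365*91 - 36 = 33215 - 36 = 33179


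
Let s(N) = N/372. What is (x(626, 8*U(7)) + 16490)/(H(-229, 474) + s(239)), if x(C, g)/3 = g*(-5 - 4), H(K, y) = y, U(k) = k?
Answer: 5571816/176567 ≈ 31.556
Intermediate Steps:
x(C, g) = -27*g (x(C, g) = 3*(g*(-5 - 4)) = 3*(g*(-9)) = 3*(-9*g) = -27*g)
s(N) = N/372 (s(N) = N*(1/372) = N/372)
(x(626, 8*U(7)) + 16490)/(H(-229, 474) + s(239)) = (-216*7 + 16490)/(474 + (1/372)*239) = (-27*56 + 16490)/(474 + 239/372) = (-1512 + 16490)/(176567/372) = 14978*(372/176567) = 5571816/176567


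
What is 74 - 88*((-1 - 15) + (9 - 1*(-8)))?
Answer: -14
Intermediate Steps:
74 - 88*((-1 - 15) + (9 - 1*(-8))) = 74 - 88*(-16 + (9 + 8)) = 74 - 88*(-16 + 17) = 74 - 88*1 = 74 - 88 = -14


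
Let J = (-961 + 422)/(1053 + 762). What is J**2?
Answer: 2401/27225 ≈ 0.088191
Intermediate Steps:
J = -49/165 (J = -539/1815 = -539*1/1815 = -49/165 ≈ -0.29697)
J**2 = (-49/165)**2 = 2401/27225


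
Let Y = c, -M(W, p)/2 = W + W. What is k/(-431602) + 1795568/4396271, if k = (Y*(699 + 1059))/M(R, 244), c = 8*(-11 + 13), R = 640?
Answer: 62001523517089/151795148491360 ≈ 0.40846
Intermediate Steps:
M(W, p) = -4*W (M(W, p) = -2*(W + W) = -4*W)
c = 16 (c = 8*2 = 16)
Y = 16
k = -879/80 (k = (16*(699 + 1059))/((-4*640)) = (16*1758)/(-2560) = 28128*(-1/2560) = -879/80 ≈ -10.988)
k/(-431602) + 1795568/4396271 = -879/80/(-431602) + 1795568/4396271 = -879/80*(-1/431602) + 1795568*(1/4396271) = 879/34528160 + 1795568/4396271 = 62001523517089/151795148491360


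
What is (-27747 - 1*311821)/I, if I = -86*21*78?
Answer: 84892/35217 ≈ 2.4105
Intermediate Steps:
I = -140868 (I = -1806*78 = -140868)
(-27747 - 1*311821)/I = (-27747 - 1*311821)/(-140868) = (-27747 - 311821)*(-1/140868) = -339568*(-1/140868) = 84892/35217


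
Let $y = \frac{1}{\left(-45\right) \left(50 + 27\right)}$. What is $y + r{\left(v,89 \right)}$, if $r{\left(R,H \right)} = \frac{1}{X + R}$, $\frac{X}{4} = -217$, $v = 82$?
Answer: $- \frac{1417}{907830} \approx -0.0015609$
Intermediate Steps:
$X = -868$ ($X = 4 \left(-217\right) = -868$)
$r{\left(R,H \right)} = \frac{1}{-868 + R}$
$y = - \frac{1}{3465}$ ($y = \frac{1}{\left(-45\right) 77} = \frac{1}{-3465} = - \frac{1}{3465} \approx -0.0002886$)
$y + r{\left(v,89 \right)} = - \frac{1}{3465} + \frac{1}{-868 + 82} = - \frac{1}{3465} + \frac{1}{-786} = - \frac{1}{3465} - \frac{1}{786} = - \frac{1417}{907830}$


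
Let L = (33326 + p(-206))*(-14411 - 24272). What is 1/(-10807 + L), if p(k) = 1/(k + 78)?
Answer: -128/165012500837 ≈ -7.7570e-10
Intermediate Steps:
p(k) = 1/(78 + k)
L = -165011117541/128 (L = (33326 + 1/(78 - 206))*(-14411 - 24272) = (33326 + 1/(-128))*(-38683) = (33326 - 1/128)*(-38683) = (4265727/128)*(-38683) = -165011117541/128 ≈ -1.2891e+9)
1/(-10807 + L) = 1/(-10807 - 165011117541/128) = 1/(-165012500837/128) = -128/165012500837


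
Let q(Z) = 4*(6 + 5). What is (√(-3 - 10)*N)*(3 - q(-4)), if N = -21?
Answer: 861*I*√13 ≈ 3104.4*I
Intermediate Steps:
q(Z) = 44 (q(Z) = 4*11 = 44)
(√(-3 - 10)*N)*(3 - q(-4)) = (√(-3 - 10)*(-21))*(3 - 1*44) = (√(-13)*(-21))*(3 - 44) = ((I*√13)*(-21))*(-41) = -21*I*√13*(-41) = 861*I*√13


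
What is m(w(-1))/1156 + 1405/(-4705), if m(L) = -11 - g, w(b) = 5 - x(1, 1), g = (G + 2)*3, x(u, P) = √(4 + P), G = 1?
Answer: -85914/271949 ≈ -0.31592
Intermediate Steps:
g = 9 (g = (1 + 2)*3 = 3*3 = 9)
w(b) = 5 - √5 (w(b) = 5 - √(4 + 1) = 5 - √5)
m(L) = -20 (m(L) = -11 - 1*9 = -11 - 9 = -20)
m(w(-1))/1156 + 1405/(-4705) = -20/1156 + 1405/(-4705) = -20*1/1156 + 1405*(-1/4705) = -5/289 - 281/941 = -85914/271949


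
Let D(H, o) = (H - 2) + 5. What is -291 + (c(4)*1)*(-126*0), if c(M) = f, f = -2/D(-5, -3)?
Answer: -291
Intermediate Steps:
D(H, o) = 3 + H (D(H, o) = (-2 + H) + 5 = 3 + H)
f = 1 (f = -2/(3 - 5) = -2/(-2) = -2*(-½) = 1)
c(M) = 1
-291 + (c(4)*1)*(-126*0) = -291 + (1*1)*(-126*0) = -291 + 1*0 = -291 + 0 = -291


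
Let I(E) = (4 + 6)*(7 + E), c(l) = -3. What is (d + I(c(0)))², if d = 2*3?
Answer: 2116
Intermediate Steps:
I(E) = 70 + 10*E (I(E) = 10*(7 + E) = 70 + 10*E)
d = 6
(d + I(c(0)))² = (6 + (70 + 10*(-3)))² = (6 + (70 - 30))² = (6 + 40)² = 46² = 2116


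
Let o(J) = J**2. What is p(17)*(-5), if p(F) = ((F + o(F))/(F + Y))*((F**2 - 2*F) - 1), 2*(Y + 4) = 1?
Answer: -86360/3 ≈ -28787.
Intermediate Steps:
Y = -7/2 (Y = -4 + (1/2)*1 = -4 + 1/2 = -7/2 ≈ -3.5000)
p(F) = (F + F**2)*(-1 + F**2 - 2*F)/(-7/2 + F) (p(F) = ((F + F**2)/(F - 7/2))*((F**2 - 2*F) - 1) = ((F + F**2)/(-7/2 + F))*(-1 + F**2 - 2*F) = (F + F**2)*(-1 + F**2 - 2*F)/(-7/2 + F))
p(17)*(-5) = (2*17*(-1 + 17**3 - 1*17**2 - 3*17)/(-7 + 2*17))*(-5) = (2*17*(-1 + 4913 - 1*289 - 51)/(-7 + 34))*(-5) = (2*17*(-1 + 4913 - 289 - 51)/27)*(-5) = (2*17*(1/27)*4572)*(-5) = (17272/3)*(-5) = -86360/3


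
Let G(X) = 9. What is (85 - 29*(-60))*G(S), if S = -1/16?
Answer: 16425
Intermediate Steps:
S = -1/16 (S = -1*1/16 = -1/16 ≈ -0.062500)
(85 - 29*(-60))*G(S) = (85 - 29*(-60))*9 = (85 + 1740)*9 = 1825*9 = 16425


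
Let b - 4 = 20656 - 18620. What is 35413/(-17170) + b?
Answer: 34991387/17170 ≈ 2037.9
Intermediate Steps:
b = 2040 (b = 4 + (20656 - 18620) = 4 + 2036 = 2040)
35413/(-17170) + b = 35413/(-17170) + 2040 = 35413*(-1/17170) + 2040 = -35413/17170 + 2040 = 34991387/17170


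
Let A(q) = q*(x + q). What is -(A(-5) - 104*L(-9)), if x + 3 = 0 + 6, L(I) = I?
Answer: -946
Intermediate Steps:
x = 3 (x = -3 + (0 + 6) = -3 + 6 = 3)
A(q) = q*(3 + q)
-(A(-5) - 104*L(-9)) = -(-5*(3 - 5) - 104*(-9)) = -(-5*(-2) + 936) = -(10 + 936) = -1*946 = -946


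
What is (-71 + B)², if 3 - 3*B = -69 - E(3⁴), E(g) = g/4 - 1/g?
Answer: 1530922129/944784 ≈ 1620.4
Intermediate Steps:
E(g) = -1/g + g/4 (E(g) = g*(¼) - 1/g = g/4 - 1/g = -1/g + g/4)
B = 29885/972 (B = 1 - (-69 - (-1/(3⁴) + (¼)*3⁴))/3 = 1 - (-69 - (-1/81 + (¼)*81))/3 = 1 - (-69 - (-1*1/81 + 81/4))/3 = 1 - (-69 - (-1/81 + 81/4))/3 = 1 - (-69 - 1*6557/324)/3 = 1 - (-69 - 6557/324)/3 = 1 - ⅓*(-28913/324) = 1 + 28913/972 = 29885/972 ≈ 30.746)
(-71 + B)² = (-71 + 29885/972)² = (-39127/972)² = 1530922129/944784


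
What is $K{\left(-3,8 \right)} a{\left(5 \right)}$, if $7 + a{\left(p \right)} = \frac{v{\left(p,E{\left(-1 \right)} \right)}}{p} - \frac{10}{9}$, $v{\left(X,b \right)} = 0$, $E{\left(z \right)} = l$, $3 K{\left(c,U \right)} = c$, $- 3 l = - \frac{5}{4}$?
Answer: $\frac{73}{9} \approx 8.1111$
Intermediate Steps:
$l = \frac{5}{12}$ ($l = - \frac{\left(-5\right) \frac{1}{4}}{3} = \left(- \frac{1}{3}\right) \left(- \frac{5}{4}\right) = \frac{5}{12} \approx 0.41667$)
$K{\left(c,U \right)} = \frac{c}{3}$
$E{\left(z \right)} = \frac{5}{12}$
$a{\left(p \right)} = - \frac{73}{9}$ ($a{\left(p \right)} = -7 + \left(\frac{0}{p} - \frac{10}{9}\right) = -7 + \left(0 - \frac{10}{9}\right) = -7 - \frac{10}{9} = - \frac{73}{9}$)
$K{\left(-3,8 \right)} a{\left(5 \right)} = \frac{1}{3} \left(-3\right) \left(- \frac{73}{9}\right) = \left(-1\right) \left(- \frac{73}{9}\right) = \frac{73}{9}$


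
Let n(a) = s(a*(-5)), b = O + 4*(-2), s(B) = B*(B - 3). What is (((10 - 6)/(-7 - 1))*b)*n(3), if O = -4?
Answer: 1620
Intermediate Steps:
s(B) = B*(-3 + B)
b = -12 (b = -4 + 4*(-2) = -4 - 8 = -12)
n(a) = -5*a*(-3 - 5*a) (n(a) = (a*(-5))*(-3 + a*(-5)) = (-5*a)*(-3 - 5*a) = -5*a*(-3 - 5*a))
(((10 - 6)/(-7 - 1))*b)*n(3) = (((10 - 6)/(-7 - 1))*(-12))*(5*3*(3 + 5*3)) = ((4/(-8))*(-12))*(5*3*(3 + 15)) = ((4*(-⅛))*(-12))*(5*3*18) = -½*(-12)*270 = 6*270 = 1620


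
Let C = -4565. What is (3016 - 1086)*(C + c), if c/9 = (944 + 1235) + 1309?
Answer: 51776110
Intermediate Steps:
c = 31392 (c = 9*((944 + 1235) + 1309) = 9*(2179 + 1309) = 9*3488 = 31392)
(3016 - 1086)*(C + c) = (3016 - 1086)*(-4565 + 31392) = 1930*26827 = 51776110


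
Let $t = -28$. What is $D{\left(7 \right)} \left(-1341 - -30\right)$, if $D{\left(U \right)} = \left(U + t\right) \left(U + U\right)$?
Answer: $385434$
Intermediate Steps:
$D{\left(U \right)} = 2 U \left(-28 + U\right)$ ($D{\left(U \right)} = \left(U - 28\right) \left(U + U\right) = \left(-28 + U\right) 2 U = 2 U \left(-28 + U\right)$)
$D{\left(7 \right)} \left(-1341 - -30\right) = 2 \cdot 7 \left(-28 + 7\right) \left(-1341 - -30\right) = 2 \cdot 7 \left(-21\right) \left(-1341 + \left(34 - 4\right)\right) = - 294 \left(-1341 + 30\right) = \left(-294\right) \left(-1311\right) = 385434$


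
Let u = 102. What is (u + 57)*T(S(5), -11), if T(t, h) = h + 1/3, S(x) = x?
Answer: -1696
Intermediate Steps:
T(t, h) = 1/3 + h (T(t, h) = h + 1*(1/3) = h + 1/3 = 1/3 + h)
(u + 57)*T(S(5), -11) = (102 + 57)*(1/3 - 11) = 159*(-32/3) = -1696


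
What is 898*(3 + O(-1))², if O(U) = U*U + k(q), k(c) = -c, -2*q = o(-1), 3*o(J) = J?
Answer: 237521/18 ≈ 13196.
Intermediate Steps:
o(J) = J/3
q = ⅙ (q = -(-1)/6 = -½*(-⅓) = ⅙ ≈ 0.16667)
O(U) = -⅙ + U² (O(U) = U*U - 1*⅙ = U² - ⅙ = -⅙ + U²)
898*(3 + O(-1))² = 898*(3 + (-⅙ + (-1)²))² = 898*(3 + (-⅙ + 1))² = 898*(3 + ⅚)² = 898*(23/6)² = 898*(529/36) = 237521/18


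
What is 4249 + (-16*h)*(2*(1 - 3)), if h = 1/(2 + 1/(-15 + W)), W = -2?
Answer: 141305/33 ≈ 4282.0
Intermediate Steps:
h = 17/33 (h = 1/(2 + 1/(-15 - 2)) = 1/(2 + 1/(-17)) = 1/(2 - 1/17) = 1/(33/17) = 17/33 ≈ 0.51515)
4249 + (-16*h)*(2*(1 - 3)) = 4249 + (-16*17/33)*(2*(1 - 3)) = 4249 - 544*(-2)/33 = 4249 - 272/33*(-4) = 4249 + 1088/33 = 141305/33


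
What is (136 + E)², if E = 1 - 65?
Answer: 5184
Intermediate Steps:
E = -64
(136 + E)² = (136 - 64)² = 72² = 5184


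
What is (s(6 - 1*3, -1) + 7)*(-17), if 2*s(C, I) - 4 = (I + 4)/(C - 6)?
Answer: -289/2 ≈ -144.50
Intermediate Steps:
s(C, I) = 2 + (4 + I)/(2*(-6 + C)) (s(C, I) = 2 + ((I + 4)/(C - 6))/2 = 2 + ((4 + I)/(-6 + C))/2 = 2 + (4 + I)/(2*(-6 + C)))
(s(6 - 1*3, -1) + 7)*(-17) = ((-20 - 1 + 4*(6 - 1*3))/(2*(-6 + (6 - 1*3))) + 7)*(-17) = ((-20 - 1 + 4*(6 - 3))/(2*(-6 + (6 - 3))) + 7)*(-17) = ((-20 - 1 + 4*3)/(2*(-6 + 3)) + 7)*(-17) = ((½)*(-20 - 1 + 12)/(-3) + 7)*(-17) = ((½)*(-⅓)*(-9) + 7)*(-17) = (3/2 + 7)*(-17) = (17/2)*(-17) = -289/2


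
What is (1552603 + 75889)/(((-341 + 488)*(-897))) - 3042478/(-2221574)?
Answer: -69926899561/6368141871 ≈ -10.981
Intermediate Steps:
(1552603 + 75889)/(((-341 + 488)*(-897))) - 3042478/(-2221574) = 1628492/((147*(-897))) - 3042478*(-1/2221574) = 1628492/(-131859) + 1521239/1110787 = 1628492*(-1/131859) + 1521239/1110787 = -70804/5733 + 1521239/1110787 = -69926899561/6368141871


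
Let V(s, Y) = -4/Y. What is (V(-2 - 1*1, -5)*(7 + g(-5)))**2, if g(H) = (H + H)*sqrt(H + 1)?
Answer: -5616/25 - 896*I/5 ≈ -224.64 - 179.2*I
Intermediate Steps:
g(H) = 2*H*sqrt(1 + H) (g(H) = (2*H)*sqrt(1 + H) = 2*H*sqrt(1 + H))
(V(-2 - 1*1, -5)*(7 + g(-5)))**2 = ((-4/(-5))*(7 + 2*(-5)*sqrt(1 - 5)))**2 = ((-4*(-1/5))*(7 + 2*(-5)*sqrt(-4)))**2 = (4*(7 + 2*(-5)*(2*I))/5)**2 = (4*(7 - 20*I)/5)**2 = (28/5 - 16*I)**2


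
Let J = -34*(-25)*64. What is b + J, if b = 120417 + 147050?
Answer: 321867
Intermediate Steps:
J = 54400 (J = 850*64 = 54400)
b = 267467
b + J = 267467 + 54400 = 321867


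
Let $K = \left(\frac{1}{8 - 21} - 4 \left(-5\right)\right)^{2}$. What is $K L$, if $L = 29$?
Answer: $\frac{1945349}{169} \approx 11511.0$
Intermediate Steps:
$K = \frac{67081}{169}$ ($K = \left(\frac{1}{-13} - -20\right)^{2} = \left(- \frac{1}{13} + 20\right)^{2} = \left(\frac{259}{13}\right)^{2} = \frac{67081}{169} \approx 396.93$)
$K L = \frac{67081}{169} \cdot 29 = \frac{1945349}{169}$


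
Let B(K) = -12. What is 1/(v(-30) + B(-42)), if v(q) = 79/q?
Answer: -30/439 ≈ -0.068337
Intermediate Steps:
1/(v(-30) + B(-42)) = 1/(79/(-30) - 12) = 1/(79*(-1/30) - 12) = 1/(-79/30 - 12) = 1/(-439/30) = -30/439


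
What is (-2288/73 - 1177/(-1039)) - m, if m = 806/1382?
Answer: -1613862242/52410277 ≈ -30.793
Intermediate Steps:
m = 403/691 (m = 806*(1/1382) = 403/691 ≈ 0.58321)
(-2288/73 - 1177/(-1039)) - m = (-2288/73 - 1177/(-1039)) - 1*403/691 = (-2288*1/73 - 1177*(-1/1039)) - 403/691 = (-2288/73 + 1177/1039) - 403/691 = -2291311/75847 - 403/691 = -1613862242/52410277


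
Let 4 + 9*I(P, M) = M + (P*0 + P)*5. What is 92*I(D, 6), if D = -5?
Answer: -2116/9 ≈ -235.11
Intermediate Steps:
I(P, M) = -4/9 + M/9 + 5*P/9 (I(P, M) = -4/9 + (M + (P*0 + P)*5)/9 = -4/9 + (M + (0 + P)*5)/9 = -4/9 + (M + P*5)/9 = -4/9 + (M + 5*P)/9 = -4/9 + (M/9 + 5*P/9) = -4/9 + M/9 + 5*P/9)
92*I(D, 6) = 92*(-4/9 + (1/9)*6 + (5/9)*(-5)) = 92*(-4/9 + 2/3 - 25/9) = 92*(-23/9) = -2116/9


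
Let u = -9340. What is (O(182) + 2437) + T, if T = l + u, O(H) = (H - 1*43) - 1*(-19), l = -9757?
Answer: -16502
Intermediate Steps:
O(H) = -24 + H (O(H) = (H - 43) + 19 = (-43 + H) + 19 = -24 + H)
T = -19097 (T = -9757 - 9340 = -19097)
(O(182) + 2437) + T = ((-24 + 182) + 2437) - 19097 = (158 + 2437) - 19097 = 2595 - 19097 = -16502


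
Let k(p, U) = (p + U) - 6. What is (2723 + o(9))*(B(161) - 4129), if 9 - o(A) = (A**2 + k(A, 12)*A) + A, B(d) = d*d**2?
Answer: 10452064064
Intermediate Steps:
B(d) = d**3
k(p, U) = -6 + U + p (k(p, U) = (U + p) - 6 = -6 + U + p)
o(A) = 9 - A - A**2 - A*(6 + A) (o(A) = 9 - ((A**2 + (-6 + 12 + A)*A) + A) = 9 - ((A**2 + (6 + A)*A) + A) = 9 - ((A**2 + A*(6 + A)) + A) = 9 - (A + A**2 + A*(6 + A)) = 9 + (-A - A**2 - A*(6 + A)) = 9 - A - A**2 - A*(6 + A))
(2723 + o(9))*(B(161) - 4129) = (2723 + (9 - 7*9 - 2*9**2))*(161**3 - 4129) = (2723 + (9 - 63 - 2*81))*(4173281 - 4129) = (2723 + (9 - 63 - 162))*4169152 = (2723 - 216)*4169152 = 2507*4169152 = 10452064064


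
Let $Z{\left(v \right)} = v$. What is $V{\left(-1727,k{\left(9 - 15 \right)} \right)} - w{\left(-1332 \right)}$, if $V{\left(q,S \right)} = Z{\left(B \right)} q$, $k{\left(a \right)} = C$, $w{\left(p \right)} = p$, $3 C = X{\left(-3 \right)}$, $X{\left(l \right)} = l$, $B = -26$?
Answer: $46234$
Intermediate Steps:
$C = -1$ ($C = \frac{1}{3} \left(-3\right) = -1$)
$k{\left(a \right)} = -1$
$V{\left(q,S \right)} = - 26 q$
$V{\left(-1727,k{\left(9 - 15 \right)} \right)} - w{\left(-1332 \right)} = \left(-26\right) \left(-1727\right) - -1332 = 44902 + 1332 = 46234$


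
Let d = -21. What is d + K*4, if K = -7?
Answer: -49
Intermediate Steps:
d + K*4 = -21 - 7*4 = -21 - 28 = -49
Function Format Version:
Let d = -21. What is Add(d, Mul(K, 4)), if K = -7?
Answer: -49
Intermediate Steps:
Add(d, Mul(K, 4)) = Add(-21, Mul(-7, 4)) = Add(-21, -28) = -49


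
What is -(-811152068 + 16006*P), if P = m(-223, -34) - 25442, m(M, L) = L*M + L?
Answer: 1097563432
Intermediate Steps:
m(M, L) = L + L*M
P = -17894 (P = -34*(1 - 223) - 25442 = -34*(-222) - 25442 = 7548 - 25442 = -17894)
-(-811152068 + 16006*P) = -16006/(1/(-17894 - 50678)) = -16006/(1/(-68572)) = -16006/(-1/68572) = -16006*(-68572) = 1097563432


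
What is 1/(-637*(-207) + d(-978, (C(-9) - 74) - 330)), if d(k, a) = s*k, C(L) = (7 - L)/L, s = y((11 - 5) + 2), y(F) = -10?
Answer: 1/141639 ≈ 7.0602e-6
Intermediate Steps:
s = -10
C(L) = (7 - L)/L
d(k, a) = -10*k
1/(-637*(-207) + d(-978, (C(-9) - 74) - 330)) = 1/(-637*(-207) - 10*(-978)) = 1/(131859 + 9780) = 1/141639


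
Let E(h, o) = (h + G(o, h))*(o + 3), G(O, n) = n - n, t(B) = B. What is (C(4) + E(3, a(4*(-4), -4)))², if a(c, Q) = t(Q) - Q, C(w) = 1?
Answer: 100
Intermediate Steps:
G(O, n) = 0
a(c, Q) = 0 (a(c, Q) = Q - Q = 0)
E(h, o) = h*(3 + o) (E(h, o) = (h + 0)*(o + 3) = h*(3 + o))
(C(4) + E(3, a(4*(-4), -4)))² = (1 + 3*(3 + 0))² = (1 + 3*3)² = (1 + 9)² = 10² = 100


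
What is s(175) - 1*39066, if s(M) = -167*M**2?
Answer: -5153441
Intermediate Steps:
s(175) - 1*39066 = -167*175**2 - 1*39066 = -167*30625 - 39066 = -5114375 - 39066 = -5153441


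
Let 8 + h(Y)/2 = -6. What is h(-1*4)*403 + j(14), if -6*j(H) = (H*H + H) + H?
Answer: -33964/3 ≈ -11321.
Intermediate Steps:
j(H) = -H/3 - H²/6 (j(H) = -((H*H + H) + H)/6 = -((H² + H) + H)/6 = -((H + H²) + H)/6 = -(H² + 2*H)/6 = -H/3 - H²/6)
h(Y) = -28 (h(Y) = -16 + 2*(-6) = -16 - 12 = -28)
h(-1*4)*403 + j(14) = -28*403 - ⅙*14*(2 + 14) = -11284 - ⅙*14*16 = -11284 - 112/3 = -33964/3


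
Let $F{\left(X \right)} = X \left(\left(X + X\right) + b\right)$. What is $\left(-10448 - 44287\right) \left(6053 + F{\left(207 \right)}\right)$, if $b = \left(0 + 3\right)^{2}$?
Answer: $-5123962290$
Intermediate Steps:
$b = 9$ ($b = 3^{2} = 9$)
$F{\left(X \right)} = X \left(9 + 2 X\right)$ ($F{\left(X \right)} = X \left(\left(X + X\right) + 9\right) = X \left(2 X + 9\right) = X \left(9 + 2 X\right)$)
$\left(-10448 - 44287\right) \left(6053 + F{\left(207 \right)}\right) = \left(-10448 - 44287\right) \left(6053 + 207 \left(9 + 2 \cdot 207\right)\right) = - 54735 \left(6053 + 207 \left(9 + 414\right)\right) = - 54735 \left(6053 + 207 \cdot 423\right) = - 54735 \left(6053 + 87561\right) = \left(-54735\right) 93614 = -5123962290$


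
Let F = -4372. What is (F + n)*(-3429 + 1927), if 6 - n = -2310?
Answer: 3088112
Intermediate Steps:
n = 2316 (n = 6 - 1*(-2310) = 6 + 2310 = 2316)
(F + n)*(-3429 + 1927) = (-4372 + 2316)*(-3429 + 1927) = -2056*(-1502) = 3088112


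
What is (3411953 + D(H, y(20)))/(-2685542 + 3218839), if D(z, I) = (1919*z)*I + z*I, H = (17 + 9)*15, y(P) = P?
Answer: 18387953/533297 ≈ 34.480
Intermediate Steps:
H = 390 (H = 26*15 = 390)
D(z, I) = 1920*I*z (D(z, I) = 1919*I*z + I*z = 1920*I*z)
(3411953 + D(H, y(20)))/(-2685542 + 3218839) = (3411953 + 1920*20*390)/(-2685542 + 3218839) = (3411953 + 14976000)/533297 = 18387953*(1/533297) = 18387953/533297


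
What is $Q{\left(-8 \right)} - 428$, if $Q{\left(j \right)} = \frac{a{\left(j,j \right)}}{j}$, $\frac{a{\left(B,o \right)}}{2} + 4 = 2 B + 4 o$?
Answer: $-415$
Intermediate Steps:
$a{\left(B,o \right)} = -8 + 4 B + 8 o$ ($a{\left(B,o \right)} = -8 + 2 \left(2 B + 4 o\right) = -8 + \left(4 B + 8 o\right) = -8 + 4 B + 8 o$)
$Q{\left(j \right)} = \frac{-8 + 12 j}{j}$ ($Q{\left(j \right)} = \frac{-8 + 4 j + 8 j}{j} = \frac{-8 + 12 j}{j}$)
$Q{\left(-8 \right)} - 428 = \left(12 - \frac{8}{-8}\right) - 428 = \left(12 - -1\right) - 428 = \left(12 + 1\right) - 428 = 13 - 428 = -415$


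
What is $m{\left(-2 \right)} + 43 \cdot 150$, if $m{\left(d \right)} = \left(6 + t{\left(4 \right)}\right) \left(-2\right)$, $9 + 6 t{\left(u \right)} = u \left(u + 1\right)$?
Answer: $\frac{19303}{3} \approx 6434.3$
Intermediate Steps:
$t{\left(u \right)} = - \frac{3}{2} + \frac{u \left(1 + u\right)}{6}$ ($t{\left(u \right)} = - \frac{3}{2} + \frac{u \left(u + 1\right)}{6} = - \frac{3}{2} + \frac{u \left(1 + u\right)}{6}$)
$m{\left(d \right)} = - \frac{47}{3}$ ($m{\left(d \right)} = \left(6 + \left(- \frac{3}{2} + \frac{1}{6} \cdot 4 + \frac{4^{2}}{6}\right)\right) \left(-2\right) = \left(6 + \left(- \frac{3}{2} + \frac{2}{3} + \frac{1}{6} \cdot 16\right)\right) \left(-2\right) = \left(6 + \left(- \frac{3}{2} + \frac{2}{3} + \frac{8}{3}\right)\right) \left(-2\right) = \left(6 + \frac{11}{6}\right) \left(-2\right) = \frac{47}{6} \left(-2\right) = - \frac{47}{3}$)
$m{\left(-2 \right)} + 43 \cdot 150 = - \frac{47}{3} + 43 \cdot 150 = - \frac{47}{3} + 6450 = \frac{19303}{3}$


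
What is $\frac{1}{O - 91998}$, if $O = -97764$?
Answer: $- \frac{1}{189762} \approx -5.2698 \cdot 10^{-6}$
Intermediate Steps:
$\frac{1}{O - 91998} = \frac{1}{-97764 - 91998} = \frac{1}{-189762} = - \frac{1}{189762}$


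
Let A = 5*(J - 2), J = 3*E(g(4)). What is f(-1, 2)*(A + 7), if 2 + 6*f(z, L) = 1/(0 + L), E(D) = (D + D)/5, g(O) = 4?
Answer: -21/4 ≈ -5.2500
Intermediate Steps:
E(D) = 2*D/5 (E(D) = (2*D)*(⅕) = 2*D/5)
f(z, L) = -⅓ + 1/(6*L) (f(z, L) = -⅓ + 1/(6*(0 + L)) = -⅓ + 1/(6*L))
J = 24/5 (J = 3*((⅖)*4) = 3*(8/5) = 24/5 ≈ 4.8000)
A = 14 (A = 5*(24/5 - 2) = 5*(14/5) = 14)
f(-1, 2)*(A + 7) = ((⅙)*(1 - 2*2)/2)*(14 + 7) = ((⅙)*(½)*(1 - 4))*21 = ((⅙)*(½)*(-3))*21 = -¼*21 = -21/4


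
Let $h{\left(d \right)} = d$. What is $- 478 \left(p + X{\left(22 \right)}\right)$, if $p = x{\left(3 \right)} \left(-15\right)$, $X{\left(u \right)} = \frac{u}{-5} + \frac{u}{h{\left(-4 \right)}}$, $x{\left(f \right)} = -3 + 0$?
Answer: $- \frac{83889}{5} \approx -16778.0$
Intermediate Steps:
$x{\left(f \right)} = -3$
$X{\left(u \right)} = - \frac{9 u}{20}$ ($X{\left(u \right)} = \frac{u}{-5} + \frac{u}{-4} = u \left(- \frac{1}{5}\right) + u \left(- \frac{1}{4}\right) = - \frac{u}{5} - \frac{u}{4} = - \frac{9 u}{20}$)
$p = 45$ ($p = \left(-3\right) \left(-15\right) = 45$)
$- 478 \left(p + X{\left(22 \right)}\right) = - 478 \left(45 - \frac{99}{10}\right) = \left(-478\right) \frac{351}{10} = - \frac{83889}{5}$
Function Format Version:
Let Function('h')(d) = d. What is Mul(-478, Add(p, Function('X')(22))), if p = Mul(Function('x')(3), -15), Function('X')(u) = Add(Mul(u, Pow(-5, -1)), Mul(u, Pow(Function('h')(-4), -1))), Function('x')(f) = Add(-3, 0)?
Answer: Rational(-83889, 5) ≈ -16778.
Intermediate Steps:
Function('x')(f) = -3
Function('X')(u) = Mul(Rational(-9, 20), u) (Function('X')(u) = Add(Mul(u, Pow(-5, -1)), Mul(u, Pow(-4, -1))) = Add(Mul(u, Rational(-1, 5)), Mul(u, Rational(-1, 4))) = Add(Mul(Rational(-1, 5), u), Mul(Rational(-1, 4), u)) = Mul(Rational(-9, 20), u))
p = 45 (p = Mul(-3, -15) = 45)
Mul(-478, Add(p, Function('X')(22))) = Mul(-478, Add(45, Mul(Rational(-9, 20), 22))) = Mul(-478, Add(45, Rational(-99, 10))) = Mul(-478, Rational(351, 10)) = Rational(-83889, 5)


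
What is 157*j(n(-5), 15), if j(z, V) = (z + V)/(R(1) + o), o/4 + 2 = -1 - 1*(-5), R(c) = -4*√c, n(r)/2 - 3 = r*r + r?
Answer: 9577/4 ≈ 2394.3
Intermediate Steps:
n(r) = 6 + 2*r + 2*r² (n(r) = 6 + 2*(r*r + r) = 6 + 2*(r² + r) = 6 + 2*(r + r²) = 6 + (2*r + 2*r²) = 6 + 2*r + 2*r²)
o = 8 (o = -8 + 4*(-1 - 1*(-5)) = -8 + 4*(-1 + 5) = -8 + 4*4 = -8 + 16 = 8)
j(z, V) = V/4 + z/4 (j(z, V) = (z + V)/(-4*√1 + 8) = (V + z)/(-4*1 + 8) = (V + z)/(-4 + 8) = (V + z)/4 = (V + z)*(¼) = V/4 + z/4)
157*j(n(-5), 15) = 157*((¼)*15 + (6 + 2*(-5) + 2*(-5)²)/4) = 157*(15/4 + (6 - 10 + 2*25)/4) = 157*(15/4 + (6 - 10 + 50)/4) = 157*(15/4 + (¼)*46) = 157*(15/4 + 23/2) = 157*(61/4) = 9577/4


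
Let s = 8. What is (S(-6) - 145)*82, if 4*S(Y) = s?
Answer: -11726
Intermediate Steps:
S(Y) = 2 (S(Y) = (¼)*8 = 2)
(S(-6) - 145)*82 = (2 - 145)*82 = -143*82 = -11726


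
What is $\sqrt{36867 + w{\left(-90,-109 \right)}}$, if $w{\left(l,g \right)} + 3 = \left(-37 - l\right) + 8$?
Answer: $5 \sqrt{1477} \approx 192.16$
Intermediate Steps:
$w{\left(l,g \right)} = -32 - l$ ($w{\left(l,g \right)} = -3 + \left(\left(-37 - l\right) + 8\right) = -3 - \left(29 + l\right) = -32 - l$)
$\sqrt{36867 + w{\left(-90,-109 \right)}} = \sqrt{36867 - -58} = \sqrt{36867 + \left(-32 + 90\right)} = \sqrt{36867 + 58} = \sqrt{36925} = 5 \sqrt{1477}$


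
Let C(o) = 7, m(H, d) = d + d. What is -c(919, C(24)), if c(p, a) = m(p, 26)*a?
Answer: -364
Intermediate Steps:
m(H, d) = 2*d
c(p, a) = 52*a (c(p, a) = (2*26)*a = 52*a)
-c(919, C(24)) = -52*7 = -1*364 = -364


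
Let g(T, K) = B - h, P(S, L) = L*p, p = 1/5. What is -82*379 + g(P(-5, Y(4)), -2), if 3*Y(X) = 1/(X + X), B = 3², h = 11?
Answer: -31080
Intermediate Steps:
B = 9
Y(X) = 1/(6*X) (Y(X) = 1/(3*(X + X)) = 1/(3*((2*X))) = (1/(2*X))/3 = 1/(6*X))
p = ⅕ ≈ 0.20000
P(S, L) = L/5 (P(S, L) = L*(⅕) = L/5)
g(T, K) = -2 (g(T, K) = 9 - 1*11 = 9 - 11 = -2)
-82*379 + g(P(-5, Y(4)), -2) = -82*379 - 2 = -31078 - 2 = -31080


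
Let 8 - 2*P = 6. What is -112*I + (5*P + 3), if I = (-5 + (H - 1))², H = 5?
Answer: -104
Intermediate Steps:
P = 1 (P = 4 - ½*6 = 4 - 3 = 1)
I = 1 (I = (-5 + (5 - 1))² = (-5 + 4)² = (-1)² = 1)
-112*I + (5*P + 3) = -112*1 + (5*1 + 3) = -112 + (5 + 3) = -112 + 8 = -104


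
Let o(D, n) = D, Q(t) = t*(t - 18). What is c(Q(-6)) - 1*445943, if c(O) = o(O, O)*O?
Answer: -425207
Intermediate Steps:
Q(t) = t*(-18 + t)
c(O) = O² (c(O) = O*O = O²)
c(Q(-6)) - 1*445943 = (-6*(-18 - 6))² - 1*445943 = (-6*(-24))² - 445943 = 144² - 445943 = 20736 - 445943 = -425207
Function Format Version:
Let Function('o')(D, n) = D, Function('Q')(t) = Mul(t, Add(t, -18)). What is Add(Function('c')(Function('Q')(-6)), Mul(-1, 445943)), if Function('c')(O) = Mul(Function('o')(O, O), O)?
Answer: -425207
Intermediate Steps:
Function('Q')(t) = Mul(t, Add(-18, t))
Function('c')(O) = Pow(O, 2) (Function('c')(O) = Mul(O, O) = Pow(O, 2))
Add(Function('c')(Function('Q')(-6)), Mul(-1, 445943)) = Add(Pow(Mul(-6, Add(-18, -6)), 2), Mul(-1, 445943)) = Add(Pow(Mul(-6, -24), 2), -445943) = Add(Pow(144, 2), -445943) = Add(20736, -445943) = -425207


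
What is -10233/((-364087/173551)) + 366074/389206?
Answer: 345671329966168/70852422461 ≈ 4878.8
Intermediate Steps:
-10233/((-364087/173551)) + 366074/389206 = -10233/((-364087*1/173551)) + 366074*(1/389206) = -10233/(-364087/173551) + 183037/194603 = -10233*(-173551/364087) + 183037/194603 = 1775947383/364087 + 183037/194603 = 345671329966168/70852422461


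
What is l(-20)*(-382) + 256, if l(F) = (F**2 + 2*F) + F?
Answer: -129624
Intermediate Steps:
l(F) = F**2 + 3*F
l(-20)*(-382) + 256 = -20*(3 - 20)*(-382) + 256 = -20*(-17)*(-382) + 256 = 340*(-382) + 256 = -129880 + 256 = -129624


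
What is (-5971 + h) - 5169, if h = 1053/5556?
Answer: -20630929/1852 ≈ -11140.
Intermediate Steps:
h = 351/1852 (h = 1053*(1/5556) = 351/1852 ≈ 0.18952)
(-5971 + h) - 5169 = (-5971 + 351/1852) - 5169 = -11057941/1852 - 5169 = -20630929/1852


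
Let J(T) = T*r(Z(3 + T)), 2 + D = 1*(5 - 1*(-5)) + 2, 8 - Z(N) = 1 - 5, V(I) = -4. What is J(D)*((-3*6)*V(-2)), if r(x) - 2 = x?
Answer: 10080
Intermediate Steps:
Z(N) = 12 (Z(N) = 8 - (1 - 5) = 8 - 1*(-4) = 8 + 4 = 12)
D = 10 (D = -2 + (1*(5 - 1*(-5)) + 2) = -2 + (1*(5 + 5) + 2) = -2 + (1*10 + 2) = -2 + (10 + 2) = -2 + 12 = 10)
r(x) = 2 + x
J(T) = 14*T (J(T) = T*(2 + 12) = T*14 = 14*T)
J(D)*((-3*6)*V(-2)) = (14*10)*(-3*6*(-4)) = 140*(-18*(-4)) = 140*72 = 10080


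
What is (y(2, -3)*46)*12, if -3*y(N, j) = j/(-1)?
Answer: -552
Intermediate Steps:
y(N, j) = j/3 (y(N, j) = -j/(3*(-1)) = -j*(-1)/3 = -(-1)*j/3 = j/3)
(y(2, -3)*46)*12 = (((⅓)*(-3))*46)*12 = -1*46*12 = -46*12 = -552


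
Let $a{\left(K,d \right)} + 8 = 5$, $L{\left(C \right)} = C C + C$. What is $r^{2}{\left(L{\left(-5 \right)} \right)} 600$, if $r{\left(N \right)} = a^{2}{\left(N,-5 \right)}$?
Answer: $48600$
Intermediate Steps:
$L{\left(C \right)} = C + C^{2}$ ($L{\left(C \right)} = C^{2} + C = C + C^{2}$)
$a{\left(K,d \right)} = -3$ ($a{\left(K,d \right)} = -8 + 5 = -3$)
$r{\left(N \right)} = 9$ ($r{\left(N \right)} = \left(-3\right)^{2} = 9$)
$r^{2}{\left(L{\left(-5 \right)} \right)} 600 = 9^{2} \cdot 600 = 81 \cdot 600 = 48600$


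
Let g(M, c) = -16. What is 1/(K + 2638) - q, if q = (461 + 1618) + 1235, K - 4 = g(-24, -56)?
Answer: -8702563/2626 ≈ -3314.0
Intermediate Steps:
K = -12 (K = 4 - 16 = -12)
q = 3314 (q = 2079 + 1235 = 3314)
1/(K + 2638) - q = 1/(-12 + 2638) - 1*3314 = 1/2626 - 3314 = -8702563/2626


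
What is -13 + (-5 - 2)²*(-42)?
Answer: -2071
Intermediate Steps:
-13 + (-5 - 2)²*(-42) = -13 + (-7)²*(-42) = -13 + 49*(-42) = -13 - 2058 = -2071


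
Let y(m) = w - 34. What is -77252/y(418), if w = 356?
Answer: -5518/23 ≈ -239.91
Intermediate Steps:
y(m) = 322 (y(m) = 356 - 34 = 322)
-77252/y(418) = -77252/322 = -77252*1/322 = -5518/23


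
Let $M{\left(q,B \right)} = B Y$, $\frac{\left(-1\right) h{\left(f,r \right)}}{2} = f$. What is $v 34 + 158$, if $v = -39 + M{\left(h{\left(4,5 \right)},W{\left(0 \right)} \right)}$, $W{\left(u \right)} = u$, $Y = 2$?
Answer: $-1168$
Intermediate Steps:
$h{\left(f,r \right)} = - 2 f$
$M{\left(q,B \right)} = 2 B$ ($M{\left(q,B \right)} = B 2 = 2 B$)
$v = -39$ ($v = -39 + 2 \cdot 0 = -39 + 0 = -39$)
$v 34 + 158 = \left(-39\right) 34 + 158 = -1326 + 158 = -1168$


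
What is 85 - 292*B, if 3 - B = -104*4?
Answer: -122263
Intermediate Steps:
B = 419 (B = 3 - (-104)*4 = 3 - 1*(-416) = 3 + 416 = 419)
85 - 292*B = 85 - 292*419 = 85 - 122348 = -122263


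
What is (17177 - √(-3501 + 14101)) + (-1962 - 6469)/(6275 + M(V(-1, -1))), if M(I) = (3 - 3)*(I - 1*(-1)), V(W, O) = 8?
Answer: 107777244/6275 - 10*√106 ≈ 17073.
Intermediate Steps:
M(I) = 0 (M(I) = 0*(I + 1) = 0*(1 + I) = 0)
(17177 - √(-3501 + 14101)) + (-1962 - 6469)/(6275 + M(V(-1, -1))) = (17177 - √(-3501 + 14101)) + (-1962 - 6469)/(6275 + 0) = (17177 - √10600) - 8431/6275 = (17177 - 10*√106) - 8431*1/6275 = (17177 - 10*√106) - 8431/6275 = 107777244/6275 - 10*√106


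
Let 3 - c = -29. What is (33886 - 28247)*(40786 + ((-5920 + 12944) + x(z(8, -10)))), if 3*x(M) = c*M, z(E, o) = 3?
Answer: 269781038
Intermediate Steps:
c = 32 (c = 3 - 1*(-29) = 3 + 29 = 32)
x(M) = 32*M/3 (x(M) = (32*M)/3 = 32*M/3)
(33886 - 28247)*(40786 + ((-5920 + 12944) + x(z(8, -10)))) = (33886 - 28247)*(40786 + ((-5920 + 12944) + (32/3)*3)) = 5639*(40786 + (7024 + 32)) = 5639*(40786 + 7056) = 5639*47842 = 269781038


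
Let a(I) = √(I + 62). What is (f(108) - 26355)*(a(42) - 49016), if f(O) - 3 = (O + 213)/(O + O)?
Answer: 11624371099/9 - 1897237*√26/36 ≈ 1.2913e+9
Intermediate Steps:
f(O) = 3 + (213 + O)/(2*O) (f(O) = 3 + (O + 213)/(O + O) = 3 + (213 + O)/((2*O)) = 3 + (213 + O)*(1/(2*O)) = 3 + (213 + O)/(2*O))
a(I) = √(62 + I)
(f(108) - 26355)*(a(42) - 49016) = ((½)*(213 + 7*108)/108 - 26355)*(√(62 + 42) - 49016) = ((½)*(1/108)*(213 + 756) - 26355)*(√104 - 49016) = ((½)*(1/108)*969 - 26355)*(2*√26 - 49016) = (323/72 - 26355)*(-49016 + 2*√26) = -1897237*(-49016 + 2*√26)/72 = 11624371099/9 - 1897237*√26/36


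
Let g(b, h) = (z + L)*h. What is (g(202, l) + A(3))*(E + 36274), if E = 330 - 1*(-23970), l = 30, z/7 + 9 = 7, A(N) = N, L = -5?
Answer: -34345458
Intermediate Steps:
z = -14 (z = -63 + 7*7 = -63 + 49 = -14)
g(b, h) = -19*h (g(b, h) = (-14 - 5)*h = -19*h)
E = 24300 (E = 330 + 23970 = 24300)
(g(202, l) + A(3))*(E + 36274) = (-19*30 + 3)*(24300 + 36274) = (-570 + 3)*60574 = -567*60574 = -34345458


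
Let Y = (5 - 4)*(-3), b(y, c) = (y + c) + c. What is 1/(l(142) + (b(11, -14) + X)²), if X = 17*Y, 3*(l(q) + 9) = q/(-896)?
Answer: 1344/6202489 ≈ 0.00021669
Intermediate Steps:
b(y, c) = y + 2*c (b(y, c) = (c + y) + c = y + 2*c)
Y = -3 (Y = 1*(-3) = -3)
l(q) = -9 - q/2688 (l(q) = -9 + (q/(-896))/3 = -9 + (q*(-1/896))/3 = -9 + (-q/896)/3 = -9 - q/2688)
X = -51 (X = 17*(-3) = -51)
1/(l(142) + (b(11, -14) + X)²) = 1/((-9 - 1/2688*142) + ((11 + 2*(-14)) - 51)²) = 1/((-9 - 71/1344) + ((11 - 28) - 51)²) = 1/(-12167/1344 + (-17 - 51)²) = 1/(-12167/1344 + (-68)²) = 1/(-12167/1344 + 4624) = 1/(6202489/1344) = 1344/6202489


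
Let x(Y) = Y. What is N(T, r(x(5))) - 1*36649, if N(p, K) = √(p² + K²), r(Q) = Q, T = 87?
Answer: -36649 + √7594 ≈ -36562.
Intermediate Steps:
N(p, K) = √(K² + p²)
N(T, r(x(5))) - 1*36649 = √(5² + 87²) - 1*36649 = √(25 + 7569) - 36649 = √7594 - 36649 = -36649 + √7594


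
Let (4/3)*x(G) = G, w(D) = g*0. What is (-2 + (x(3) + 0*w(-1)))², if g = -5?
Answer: 1/16 ≈ 0.062500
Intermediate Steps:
w(D) = 0 (w(D) = -5*0 = 0)
x(G) = 3*G/4
(-2 + (x(3) + 0*w(-1)))² = (-2 + ((¾)*3 + 0*0))² = (-2 + (9/4 + 0))² = (-2 + 9/4)² = (¼)² = 1/16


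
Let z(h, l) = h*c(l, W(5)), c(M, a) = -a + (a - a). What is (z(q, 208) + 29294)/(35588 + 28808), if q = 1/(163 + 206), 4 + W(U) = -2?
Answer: 900791/1980177 ≈ 0.45490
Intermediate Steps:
W(U) = -6 (W(U) = -4 - 2 = -6)
q = 1/369 ≈ 0.0027100
c(M, a) = -a (c(M, a) = -a + 0 = -a)
z(h, l) = 6*h (z(h, l) = h*(-1*(-6)) = h*6 = 6*h)
(z(q, 208) + 29294)/(35588 + 28808) = (6*(1/369) + 29294)/(35588 + 28808) = (2/123 + 29294)/64396 = (3603164/123)*(1/64396) = 900791/1980177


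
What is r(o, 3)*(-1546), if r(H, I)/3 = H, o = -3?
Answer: 13914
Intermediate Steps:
r(H, I) = 3*H
r(o, 3)*(-1546) = (3*(-3))*(-1546) = -9*(-1546) = 13914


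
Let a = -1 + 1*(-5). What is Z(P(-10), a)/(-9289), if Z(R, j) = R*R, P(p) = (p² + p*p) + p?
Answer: -36100/9289 ≈ -3.8863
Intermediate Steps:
P(p) = p + 2*p² (P(p) = (p² + p²) + p = 2*p² + p = p + 2*p²)
a = -6 (a = -1 - 5 = -6)
Z(R, j) = R²
Z(P(-10), a)/(-9289) = (-10*(1 + 2*(-10)))²/(-9289) = (-10*(1 - 20))²*(-1/9289) = (-10*(-19))²*(-1/9289) = 190²*(-1/9289) = 36100*(-1/9289) = -36100/9289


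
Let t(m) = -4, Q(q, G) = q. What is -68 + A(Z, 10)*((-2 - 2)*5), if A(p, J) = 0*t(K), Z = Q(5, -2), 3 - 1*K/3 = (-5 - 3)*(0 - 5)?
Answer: -68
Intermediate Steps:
K = -111 (K = 9 - 3*(-5 - 3)*(0 - 5) = 9 - (-24)*(-5) = 9 - 3*40 = 9 - 120 = -111)
Z = 5
A(p, J) = 0 (A(p, J) = 0*(-4) = 0)
-68 + A(Z, 10)*((-2 - 2)*5) = -68 + 0*((-2 - 2)*5) = -68 + 0*(-4*5) = -68 + 0*(-20) = -68 + 0 = -68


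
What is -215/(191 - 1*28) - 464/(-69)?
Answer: 60797/11247 ≈ 5.4056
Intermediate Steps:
-215/(191 - 1*28) - 464/(-69) = -215/(191 - 28) - 464*(-1/69) = -215/163 + 464/69 = 60797/11247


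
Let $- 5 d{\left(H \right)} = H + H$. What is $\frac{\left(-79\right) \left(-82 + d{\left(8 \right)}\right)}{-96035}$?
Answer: $- \frac{33654}{480175} \approx -0.070087$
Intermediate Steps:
$d{\left(H \right)} = - \frac{2 H}{5}$ ($d{\left(H \right)} = - \frac{H + H}{5} = - \frac{2 H}{5}$)
$\frac{\left(-79\right) \left(-82 + d{\left(8 \right)}\right)}{-96035} = \frac{\left(-79\right) \left(-82 - \frac{16}{5}\right)}{-96035} = - 79 \left(-82 - \frac{16}{5}\right) \left(- \frac{1}{96035}\right) = \left(-79\right) \left(- \frac{426}{5}\right) \left(- \frac{1}{96035}\right) = \frac{33654}{5} \left(- \frac{1}{96035}\right) = - \frac{33654}{480175}$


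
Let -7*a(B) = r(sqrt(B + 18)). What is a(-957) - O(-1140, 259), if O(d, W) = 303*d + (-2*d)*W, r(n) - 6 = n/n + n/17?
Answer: -245101 - I*sqrt(939)/119 ≈ -2.451e+5 - 0.2575*I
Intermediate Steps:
r(n) = 7 + n/17 (r(n) = 6 + (n/n + n/17) = 6 + (1 + n*(1/17)) = 6 + (1 + n/17) = 7 + n/17)
a(B) = -1 - sqrt(18 + B)/119 (a(B) = -(7 + sqrt(B + 18)/17)/7 = -(7 + sqrt(18 + B)/17)/7 = -1 - sqrt(18 + B)/119)
O(d, W) = 303*d - 2*W*d
a(-957) - O(-1140, 259) = (-1 - sqrt(18 - 957)/119) - (-1140)*(303 - 2*259) = (-1 - I*sqrt(939)/119) - (-1140)*(303 - 518) = (-1 - I*sqrt(939)/119) - (-1140)*(-215) = (-1 - I*sqrt(939)/119) - 1*245100 = (-1 - I*sqrt(939)/119) - 245100 = -245101 - I*sqrt(939)/119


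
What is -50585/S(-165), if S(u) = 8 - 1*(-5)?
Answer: -50585/13 ≈ -3891.2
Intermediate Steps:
S(u) = 13 (S(u) = 8 + 5 = 13)
-50585/S(-165) = -50585/13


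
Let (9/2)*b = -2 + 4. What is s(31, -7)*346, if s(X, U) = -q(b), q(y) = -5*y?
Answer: 6920/9 ≈ 768.89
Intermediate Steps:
b = 4/9 (b = 2*(-2 + 4)/9 = (2/9)*2 = 4/9 ≈ 0.44444)
s(X, U) = 20/9 (s(X, U) = -(-5)*4/9 = -1*(-20/9) = 20/9)
s(31, -7)*346 = (20/9)*346 = 6920/9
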